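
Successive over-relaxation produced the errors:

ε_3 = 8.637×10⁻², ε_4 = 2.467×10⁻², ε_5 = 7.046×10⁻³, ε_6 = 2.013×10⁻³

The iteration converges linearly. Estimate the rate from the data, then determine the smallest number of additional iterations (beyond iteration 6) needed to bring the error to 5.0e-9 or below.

11

Rate ρ ≈ ε_6/ε_5 = 2.013×10⁻³/7.046×10⁻³ = 0.2857.
After j more steps, ε_{6+j} ≈ 2.013×10⁻³·ρ^j; need ρ^j ≤ 5.0e-9/2.013×10⁻³ = 2.48385e-06.
j ≥ ln(2.48385e-06)/ln(0.2857) = -12.9057/-1.25281 = 10.301.
So 11 more iterations are needed.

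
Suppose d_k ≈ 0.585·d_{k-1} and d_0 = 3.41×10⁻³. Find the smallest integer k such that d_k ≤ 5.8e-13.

42

After k steps, d_k ≈ 3.41×10⁻³·0.585^k.
Need 0.585^k ≤ 5.8e-13/3.41×10⁻³ = 1.70088e-10.
k ≥ ln(1.70088e-10)/ln(0.585) = -22.4947/-0.53614 = 41.957.
Smallest integer k = 42.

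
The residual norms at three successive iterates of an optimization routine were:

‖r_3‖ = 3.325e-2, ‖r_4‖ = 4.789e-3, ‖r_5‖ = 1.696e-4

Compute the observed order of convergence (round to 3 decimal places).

p ≈ ln(‖r_5‖/‖r_4‖) / ln(‖r_4‖/‖r_3‖)
  = ln(1.696e-4/4.789e-3) / ln(4.789e-3/3.325e-2)
  = ln(0.0354145) / ln(0.14403)
  = -3.340634 / -1.937734 ≈ 1.723990

1.724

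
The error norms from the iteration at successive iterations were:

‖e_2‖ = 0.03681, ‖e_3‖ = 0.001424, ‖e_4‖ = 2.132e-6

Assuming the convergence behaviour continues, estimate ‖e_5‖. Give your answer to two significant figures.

4.8e-12

First estimate the order: p ≈ ln(‖e_4‖/‖e_3‖) / ln(‖e_3‖/‖e_2‖) = ln(2.132e-6/0.001424)/ln(0.001424/0.03681) = ln(0.00149719)/ln(0.0386851) ≈ 1.9999.
Then ‖e_5‖ ≈ ‖e_4‖·(‖e_4‖/‖e_3‖)^p = 2.132e-6·(0.00149719)^1.9999 = 2.132e-6·2.24304e-06 ≈ 4.782e-12.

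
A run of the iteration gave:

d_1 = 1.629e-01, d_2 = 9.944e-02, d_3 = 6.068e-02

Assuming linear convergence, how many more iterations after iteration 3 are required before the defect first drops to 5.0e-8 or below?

29

Rate ρ ≈ d_3/d_2 = 6.068e-02/9.944e-02 = 0.6102.
After j more steps, d_{3+j} ≈ 6.068e-02·ρ^j; need ρ^j ≤ 5.0e-8/6.068e-02 = 8.23995e-07.
j ≥ ln(8.23995e-07)/ln(0.6102) = -14.0091/-0.49397 = 28.360.
So 29 more iterations are needed.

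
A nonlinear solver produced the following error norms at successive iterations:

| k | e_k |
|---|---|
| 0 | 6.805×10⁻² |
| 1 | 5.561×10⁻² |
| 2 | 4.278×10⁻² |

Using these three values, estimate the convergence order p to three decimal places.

p ≈ ln(e_2/e_1) / ln(e_1/e_0)
  = ln(4.278×10⁻²/5.561×10⁻²) / ln(5.561×10⁻²/6.805×10⁻²)
  = ln(0.769286) / ln(0.817193)
  = -0.262292 / -0.201880 ≈ 1.299247

1.299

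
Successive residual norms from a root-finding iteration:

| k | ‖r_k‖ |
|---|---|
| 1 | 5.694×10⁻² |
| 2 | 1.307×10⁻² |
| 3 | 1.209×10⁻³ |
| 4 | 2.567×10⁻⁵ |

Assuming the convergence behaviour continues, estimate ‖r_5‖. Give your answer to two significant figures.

First estimate the order: p ≈ ln(‖r_4‖/‖r_3‖) / ln(‖r_3‖/‖r_2‖) = ln(2.567×10⁻⁵/1.209×10⁻³)/ln(1.209×10⁻³/1.307×10⁻²) = ln(0.0212324)/ln(0.0925019) ≈ 1.6182.
Then ‖r_5‖ ≈ ‖r_4‖·(‖r_4‖/‖r_3‖)^p = 2.567×10⁻⁵·(0.0212324)^1.6182 = 2.567×10⁻⁵·0.00196223 ≈ 5.037e-08.

5.0e-8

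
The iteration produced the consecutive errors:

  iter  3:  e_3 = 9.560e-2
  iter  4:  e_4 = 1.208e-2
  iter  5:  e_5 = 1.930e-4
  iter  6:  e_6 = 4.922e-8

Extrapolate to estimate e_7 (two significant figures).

First estimate the order: p ≈ ln(e_6/e_5) / ln(e_5/e_4) = ln(4.922e-8/1.930e-4)/ln(1.930e-4/1.208e-2) = ln(0.000255026)/ln(0.0159768) ≈ 2.0002.
Then e_7 ≈ e_6·(e_6/e_5)^p = 4.922e-8·(0.000255026)^2.0002 = 4.922e-8·6.49307e-08 ≈ 3.196e-15.

3.2e-15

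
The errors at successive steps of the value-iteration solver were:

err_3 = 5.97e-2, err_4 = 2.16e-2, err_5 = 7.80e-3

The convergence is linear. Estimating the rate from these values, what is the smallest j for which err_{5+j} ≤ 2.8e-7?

11

Rate ρ ≈ err_5/err_4 = 7.80e-3/2.16e-2 = 0.3611.
After j more steps, err_{5+j} ≈ 7.80e-3·ρ^j; need ρ^j ≤ 2.8e-7/7.80e-3 = 3.58974e-05.
j ≥ ln(3.58974e-05)/ln(0.3611) = -10.2348/-1.01860 = 10.048.
So 11 more iterations are needed.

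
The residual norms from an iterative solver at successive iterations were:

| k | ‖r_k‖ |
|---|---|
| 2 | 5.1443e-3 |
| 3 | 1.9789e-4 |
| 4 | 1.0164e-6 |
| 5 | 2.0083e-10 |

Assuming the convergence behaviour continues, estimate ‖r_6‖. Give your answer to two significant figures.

2.0e-16

First estimate the order: p ≈ ln(‖r_5‖/‖r_4‖) / ln(‖r_4‖/‖r_3‖) = ln(2.0083e-10/1.0164e-6)/ln(1.0164e-6/1.9789e-4) = ln(0.00019759)/ln(0.00513619) ≈ 1.6180.
Then ‖r_6‖ ≈ ‖r_5‖·(‖r_5‖/‖r_4‖)^p = 2.0083e-10·(0.00019759)^1.6180 = 2.0083e-10·1.01519e-06 ≈ 2.039e-16.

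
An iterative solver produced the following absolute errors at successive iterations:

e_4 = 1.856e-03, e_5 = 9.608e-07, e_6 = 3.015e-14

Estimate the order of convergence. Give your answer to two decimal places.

2.28

p ≈ ln(e_6/e_5) / ln(e_5/e_4)
  = ln(3.015e-14/9.608e-07) / ln(9.608e-07/1.856e-03)
  = ln(3.13801e-08) / ln(0.000517672)
  = -17.27709 / -7.56617 ≈ 2.28347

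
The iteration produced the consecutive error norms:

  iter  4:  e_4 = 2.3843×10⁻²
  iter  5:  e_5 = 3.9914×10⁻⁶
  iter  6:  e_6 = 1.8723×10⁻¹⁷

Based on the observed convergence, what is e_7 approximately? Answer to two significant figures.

First estimate the order: p ≈ ln(e_6/e_5) / ln(e_5/e_4) = ln(1.8723×10⁻¹⁷/3.9914×10⁻⁶)/ln(3.9914×10⁻⁶/2.3843×10⁻²) = ln(4.69084e-12)/ln(0.000167403) ≈ 3.0000.
Then e_7 ≈ e_6·(e_6/e_5)^p = 1.8723×10⁻¹⁷·(4.69084e-12)^3.0000 = 1.8723×10⁻¹⁷·1.03217e-34 ≈ 1.933e-51.

1.9e-51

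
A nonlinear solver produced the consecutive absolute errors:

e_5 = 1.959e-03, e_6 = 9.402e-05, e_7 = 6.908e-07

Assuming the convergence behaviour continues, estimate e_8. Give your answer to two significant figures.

First estimate the order: p ≈ ln(e_7/e_6) / ln(e_6/e_5) = ln(6.908e-07/9.402e-05)/ln(9.402e-05/1.959e-03) = ln(0.00734737)/ln(0.0479939) ≈ 1.6180.
Then e_8 ≈ e_7·(e_7/e_6)^p = 6.908e-07·(0.00734737)^1.6180 = 6.908e-07·0.000352697 ≈ 2.436e-10.

2.4e-10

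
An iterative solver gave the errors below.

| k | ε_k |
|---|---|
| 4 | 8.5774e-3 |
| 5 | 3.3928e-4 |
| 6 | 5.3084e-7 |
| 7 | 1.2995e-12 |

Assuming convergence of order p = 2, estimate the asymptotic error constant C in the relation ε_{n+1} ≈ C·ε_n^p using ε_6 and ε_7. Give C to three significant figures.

4.61

C ≈ ε_7 / ε_6^2
  = 1.2995e-12 / (5.3084e-7)^2
  = 1.2995e-12 / 2.81791e-13 ≈ 4.6116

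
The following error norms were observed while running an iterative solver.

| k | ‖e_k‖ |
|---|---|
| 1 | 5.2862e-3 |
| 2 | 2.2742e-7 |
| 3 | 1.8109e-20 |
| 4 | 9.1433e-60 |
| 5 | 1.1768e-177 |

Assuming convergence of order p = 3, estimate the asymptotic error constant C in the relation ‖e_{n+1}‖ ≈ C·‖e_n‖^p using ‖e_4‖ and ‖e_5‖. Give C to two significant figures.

C ≈ ‖e_5‖ / ‖e_4‖^3
  = 1.1768e-177 / (9.1433e-60)^3
  = 1.1768e-177 / 7.64379e-178 ≈ 1.5395

1.5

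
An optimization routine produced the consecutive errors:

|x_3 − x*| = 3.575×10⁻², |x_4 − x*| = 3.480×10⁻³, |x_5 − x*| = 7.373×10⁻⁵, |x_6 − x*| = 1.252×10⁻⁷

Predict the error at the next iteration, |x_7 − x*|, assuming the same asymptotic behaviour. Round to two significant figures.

First estimate the order: p ≈ ln(|x_6 − x*|/|x_5 − x*|) / ln(|x_5 − x*|/|x_4 − x*|) = ln(1.252×10⁻⁷/7.373×10⁻⁵)/ln(7.373×10⁻⁵/3.480×10⁻³) = ln(0.00169809)/ln(0.0211868) ≈ 1.6548.
Then |x_7 − x*| ≈ |x_6 − x*|·(|x_6 − x*|/|x_5 − x*|)^p = 1.252×10⁻⁷·(0.00169809)^1.6548 = 1.252×10⁻⁷·2.60699e-05 ≈ 3.264e-12.

3.3e-12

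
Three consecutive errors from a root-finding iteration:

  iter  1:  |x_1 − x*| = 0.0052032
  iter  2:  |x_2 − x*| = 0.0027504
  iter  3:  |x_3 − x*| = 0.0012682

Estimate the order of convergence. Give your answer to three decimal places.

p ≈ ln(|x_3 − x*|/|x_2 − x*|) / ln(|x_2 − x*|/|x_1 − x*|)
  = ln(0.0012682/0.0027504) / ln(0.0027504/0.0052032)
  = ln(0.461097) / ln(0.528598)
  = -0.774147 / -0.637527 ≈ 1.214297

1.214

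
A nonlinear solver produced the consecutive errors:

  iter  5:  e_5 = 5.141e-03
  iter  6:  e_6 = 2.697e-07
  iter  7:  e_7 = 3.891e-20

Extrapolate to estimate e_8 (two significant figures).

1.2e-58

First estimate the order: p ≈ ln(e_7/e_6) / ln(e_6/e_5) = ln(3.891e-20/2.697e-07)/ln(2.697e-07/5.141e-03) = ln(1.44271e-13)/ln(5.24606e-05) ≈ 3.0001.
Then e_8 ≈ e_7·(e_7/e_6)^p = 3.891e-20·(1.44271e-13)^3.0001 = 3.891e-20·2.99401e-39 ≈ 1.165e-58.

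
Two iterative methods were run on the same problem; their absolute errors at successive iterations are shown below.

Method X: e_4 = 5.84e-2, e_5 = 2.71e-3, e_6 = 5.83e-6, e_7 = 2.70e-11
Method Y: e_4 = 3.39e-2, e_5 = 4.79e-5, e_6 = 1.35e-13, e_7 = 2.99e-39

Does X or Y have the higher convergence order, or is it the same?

Y

Method X: p ≈ ln(2.70e-11/5.83e-6)/ln(5.83e-6/2.71e-3) ≈ 2.00.
Method Y: p ≈ ln(2.99e-39/1.35e-13)/ln(1.35e-13/4.79e-5) ≈ 3.00.
Method Y has the higher order (≈3.0 vs ≈2.0).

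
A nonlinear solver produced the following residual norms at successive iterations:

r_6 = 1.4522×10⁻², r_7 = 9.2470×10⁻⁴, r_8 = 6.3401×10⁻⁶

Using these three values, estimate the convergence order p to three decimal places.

1.809

p ≈ ln(r_8/r_7) / ln(r_7/r_6)
  = ln(6.3401×10⁻⁶/9.2470×10⁻⁴) / ln(9.2470×10⁻⁴/1.4522×10⁻²)
  = ln(0.00685639) / ln(0.0636758)
  = -4.982574 / -2.753951 ≈ 1.809246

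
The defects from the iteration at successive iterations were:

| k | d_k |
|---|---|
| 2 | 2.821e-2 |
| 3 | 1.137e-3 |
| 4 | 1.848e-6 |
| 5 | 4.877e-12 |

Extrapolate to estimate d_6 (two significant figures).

3.4e-23

First estimate the order: p ≈ ln(d_5/d_4) / ln(d_4/d_3) = ln(4.877e-12/1.848e-6)/ln(1.848e-6/1.137e-3) = ln(2.63907e-06)/ln(0.00162533) ≈ 2.0002.
Then d_6 ≈ d_5·(d_5/d_4)^p = 4.877e-12·(2.63907e-06)^2.0002 = 4.877e-12·6.94682e-12 ≈ 3.388e-23.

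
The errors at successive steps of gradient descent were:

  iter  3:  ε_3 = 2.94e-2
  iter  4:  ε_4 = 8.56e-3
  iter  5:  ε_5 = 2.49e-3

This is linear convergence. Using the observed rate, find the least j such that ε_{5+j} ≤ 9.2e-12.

Rate ρ ≈ ε_5/ε_4 = 2.49e-3/8.56e-3 = 0.2909.
After j more steps, ε_{5+j} ≈ 2.49e-3·ρ^j; need ρ^j ≤ 9.2e-12/2.49e-3 = 3.69478e-09.
j ≥ ln(3.69478e-09)/ln(0.2909) = -19.4163/-1.23478 = 15.725.
So 16 more iterations are needed.

16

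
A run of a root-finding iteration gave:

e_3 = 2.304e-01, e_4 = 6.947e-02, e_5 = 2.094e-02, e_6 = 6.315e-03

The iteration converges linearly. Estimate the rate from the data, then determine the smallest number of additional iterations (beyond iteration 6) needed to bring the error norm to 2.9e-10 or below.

15

Rate ρ ≈ e_6/e_5 = 6.315e-03/2.094e-02 = 0.3016.
After j more steps, e_{6+j} ≈ 6.315e-03·ρ^j; need ρ^j ≤ 2.9e-10/6.315e-03 = 4.59224e-08.
j ≥ ln(4.59224e-08)/ln(0.3016) = -16.8963/-1.19865 = 14.096.
So 15 more iterations are needed.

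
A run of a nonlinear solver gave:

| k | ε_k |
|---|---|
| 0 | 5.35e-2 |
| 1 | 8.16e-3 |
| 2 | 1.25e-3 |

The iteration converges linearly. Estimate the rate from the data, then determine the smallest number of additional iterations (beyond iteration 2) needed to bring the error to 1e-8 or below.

Rate ρ ≈ ε_2/ε_1 = 1.25e-3/8.16e-3 = 0.1532.
After j more steps, ε_{2+j} ≈ 1.25e-3·ρ^j; need ρ^j ≤ 1e-8/1.25e-3 = 8e-06.
j ≥ ln(8e-06)/ln(0.1532) = -11.7361/-1.87601 = 6.256.
So 7 more iterations are needed.

7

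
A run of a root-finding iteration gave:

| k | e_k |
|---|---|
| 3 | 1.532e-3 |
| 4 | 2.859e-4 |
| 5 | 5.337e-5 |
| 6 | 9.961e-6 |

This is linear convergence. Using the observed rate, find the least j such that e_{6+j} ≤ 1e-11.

9

Rate ρ ≈ e_6/e_5 = 9.961e-6/5.337e-5 = 0.1866.
After j more steps, e_{6+j} ≈ 9.961e-6·ρ^j; need ρ^j ≤ 1e-11/9.961e-6 = 1.00392e-06.
j ≥ ln(1.00392e-06)/ln(0.1866) = -13.8116/-1.67879 = 8.227.
So 9 more iterations are needed.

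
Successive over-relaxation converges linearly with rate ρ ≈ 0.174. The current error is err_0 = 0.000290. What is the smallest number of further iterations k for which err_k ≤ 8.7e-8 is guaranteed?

After k steps, err_k ≈ 0.000290·0.174^k.
Need 0.174^k ≤ 8.7e-8/0.000290 = 0.0003.
k ≥ ln(0.0003)/ln(0.174) = -8.1117/-1.74870 = 4.639.
Smallest integer k = 5.

5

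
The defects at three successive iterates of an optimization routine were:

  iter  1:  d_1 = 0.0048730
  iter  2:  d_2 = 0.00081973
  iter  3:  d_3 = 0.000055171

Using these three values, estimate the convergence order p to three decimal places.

p ≈ ln(d_3/d_2) / ln(d_2/d_1)
  = ln(0.000055171/0.00081973) / ln(0.00081973/0.0048730)
  = ln(0.0673039) / ln(0.168219)
  = -2.698537 / -1.782489 ≈ 1.513915

1.514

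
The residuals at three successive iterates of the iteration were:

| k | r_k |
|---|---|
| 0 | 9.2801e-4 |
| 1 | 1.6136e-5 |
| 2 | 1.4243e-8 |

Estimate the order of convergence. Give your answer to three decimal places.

1.736

p ≈ ln(r_2/r_1) / ln(r_1/r_0)
  = ln(1.4243e-8/1.6136e-5) / ln(1.6136e-5/9.2801e-4)
  = ln(0.000882685) / ln(0.0173877)
  = -7.032542 / -4.051992 ≈ 1.735576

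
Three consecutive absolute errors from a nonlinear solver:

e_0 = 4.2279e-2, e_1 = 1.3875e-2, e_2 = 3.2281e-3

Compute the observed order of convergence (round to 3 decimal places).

1.309

p ≈ ln(e_2/e_1) / ln(e_1/e_0)
  = ln(3.2281e-3/1.3875e-2) / ln(1.3875e-2/4.2279e-2)
  = ln(0.232656) / ln(0.328177)
  = -1.458194 / -1.114202 ≈ 1.308734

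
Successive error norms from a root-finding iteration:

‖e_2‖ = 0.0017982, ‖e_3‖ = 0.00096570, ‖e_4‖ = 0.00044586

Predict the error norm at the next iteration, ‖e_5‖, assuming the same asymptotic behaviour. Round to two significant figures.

First estimate the order: p ≈ ln(‖e_4‖/‖e_3‖) / ln(‖e_3‖/‖e_2‖) = ln(0.00044586/0.00096570)/ln(0.00096570/0.0017982) = ln(0.461696)/ln(0.537037) ≈ 1.2431.
Then ‖e_5‖ ≈ ‖e_4‖·(‖e_4‖/‖e_3‖)^p = 0.00044586·(0.461696)^1.2431 = 0.00044586·0.382614 ≈ 0.0001706.

1.7e-4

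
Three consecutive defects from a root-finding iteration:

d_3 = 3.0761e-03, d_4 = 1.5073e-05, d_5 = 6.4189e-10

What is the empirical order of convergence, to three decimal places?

1.892

p ≈ ln(d_5/d_4) / ln(d_4/d_3)
  = ln(6.4189e-10/1.5073e-05) / ln(1.5073e-05/3.0761e-03)
  = ln(4.25854e-05) / ln(0.00490004)
  = -10.063999 / -5.318512 ≈ 1.892258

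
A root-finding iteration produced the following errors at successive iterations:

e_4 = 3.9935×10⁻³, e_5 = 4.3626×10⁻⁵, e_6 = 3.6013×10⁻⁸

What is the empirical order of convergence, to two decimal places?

1.57

p ≈ ln(e_6/e_5) / ln(e_5/e_4)
  = ln(3.6013×10⁻⁸/4.3626×10⁻⁵) / ln(4.3626×10⁻⁵/3.9935×10⁻³)
  = ln(0.000825494) / ln(0.0109243)
  = -7.09953 / -4.51677 ≈ 1.57182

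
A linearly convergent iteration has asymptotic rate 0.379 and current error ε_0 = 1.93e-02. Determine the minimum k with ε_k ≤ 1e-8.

15

After k steps, ε_k ≈ 1.93e-02·0.379^k.
Need 0.379^k ≤ 1e-8/1.93e-02 = 5.18135e-07.
k ≥ ln(5.18135e-07)/ln(0.379) = -14.4730/-0.97022 = 14.917.
Smallest integer k = 15.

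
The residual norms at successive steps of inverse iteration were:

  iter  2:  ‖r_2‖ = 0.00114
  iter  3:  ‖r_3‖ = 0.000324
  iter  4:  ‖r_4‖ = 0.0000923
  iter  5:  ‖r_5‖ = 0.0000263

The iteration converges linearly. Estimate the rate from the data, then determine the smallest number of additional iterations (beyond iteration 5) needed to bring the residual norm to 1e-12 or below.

Rate ρ ≈ ‖r_5‖/‖r_4‖ = 0.0000263/0.0000923 = 0.2849.
After j more steps, ‖r_{5+j}‖ ≈ 0.0000263·ρ^j; need ρ^j ≤ 1e-12/0.0000263 = 3.80228e-08.
j ≥ ln(3.80228e-08)/ln(0.2849) = -17.0851/-1.25562 = 13.607.
So 14 more iterations are needed.

14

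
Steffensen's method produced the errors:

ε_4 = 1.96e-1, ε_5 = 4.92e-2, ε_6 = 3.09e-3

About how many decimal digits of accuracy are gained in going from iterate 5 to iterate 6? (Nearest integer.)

Digits gained ≈ log₁₀(ε_5/ε_6) = log₁₀(4.92e-2/3.09e-3) = log₁₀(15.9223) ≈ 1.202.

1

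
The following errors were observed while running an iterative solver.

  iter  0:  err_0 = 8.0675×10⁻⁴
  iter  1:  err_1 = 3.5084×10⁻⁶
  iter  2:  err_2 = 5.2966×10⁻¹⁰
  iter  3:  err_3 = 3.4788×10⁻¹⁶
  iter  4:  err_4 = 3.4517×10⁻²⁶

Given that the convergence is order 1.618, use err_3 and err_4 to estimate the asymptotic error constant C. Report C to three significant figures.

C ≈ err_4 / err_3^1.618
  = 3.4517×10⁻²⁶ / (3.4788×10⁻¹⁶)^1.618
  = 3.4517×10⁻²⁶ / 9.72821e-26 ≈ 0.35481

0.355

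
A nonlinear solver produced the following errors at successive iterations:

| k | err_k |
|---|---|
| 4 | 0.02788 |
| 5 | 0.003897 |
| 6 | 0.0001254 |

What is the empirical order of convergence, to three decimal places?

1.746

p ≈ ln(err_6/err_5) / ln(err_5/err_4)
  = ln(0.0001254/0.003897) / ln(0.003897/0.02788)
  = ln(0.0321786) / ln(0.139778)
  = -3.436454 / -1.967700 ≈ 1.746432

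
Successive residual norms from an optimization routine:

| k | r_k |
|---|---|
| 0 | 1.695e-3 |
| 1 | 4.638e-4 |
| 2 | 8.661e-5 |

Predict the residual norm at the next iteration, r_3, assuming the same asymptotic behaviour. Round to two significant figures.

First estimate the order: p ≈ ln(r_2/r_1) / ln(r_1/r_0) = ln(8.661e-5/4.638e-4)/ln(4.638e-4/1.695e-3) = ln(0.18674)/ln(0.273628) ≈ 1.2948.
Then r_3 ≈ r_2·(r_2/r_1)^p = 8.661e-5·(0.18674)^1.2948 = 8.661e-5·0.113867 ≈ 9.862e-06.

9.9e-6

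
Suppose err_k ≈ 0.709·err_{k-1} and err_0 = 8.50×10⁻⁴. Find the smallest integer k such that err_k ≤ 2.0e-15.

78

After k steps, err_k ≈ 8.50×10⁻⁴·0.709^k.
Need 0.709^k ≤ 2.0e-15/8.50×10⁻⁴ = 2.35294e-12.
k ≥ ln(2.35294e-12)/ln(0.709) = -26.7754/-0.34390 = 77.858.
Smallest integer k = 78.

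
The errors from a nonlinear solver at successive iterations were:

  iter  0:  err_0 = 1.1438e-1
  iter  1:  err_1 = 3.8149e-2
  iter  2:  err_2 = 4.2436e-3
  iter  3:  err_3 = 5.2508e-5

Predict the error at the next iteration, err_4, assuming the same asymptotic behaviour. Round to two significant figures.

First estimate the order: p ≈ ln(err_3/err_2) / ln(err_2/err_1) = ln(5.2508e-5/4.2436e-3)/ln(4.2436e-3/3.8149e-2) = ln(0.0123735)/ln(0.111238) ≈ 2.0000.
Then err_4 ≈ err_3·(err_3/err_2)^p = 5.2508e-5·(0.0123735)^2.0000 = 5.2508e-5·0.000153104 ≈ 8.039e-09.

8.0e-9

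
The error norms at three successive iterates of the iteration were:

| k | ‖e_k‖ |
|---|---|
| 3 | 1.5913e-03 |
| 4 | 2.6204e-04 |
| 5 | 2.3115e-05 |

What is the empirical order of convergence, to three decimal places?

p ≈ ln(‖e_5‖/‖e_4‖) / ln(‖e_4‖/‖e_3‖)
  = ln(2.3115e-05/2.6204e-04) / ln(2.6204e-04/1.5913e-03)
  = ln(0.0882117) / ln(0.16467)
  = -2.428016 / -1.803812 ≈ 1.346047

1.346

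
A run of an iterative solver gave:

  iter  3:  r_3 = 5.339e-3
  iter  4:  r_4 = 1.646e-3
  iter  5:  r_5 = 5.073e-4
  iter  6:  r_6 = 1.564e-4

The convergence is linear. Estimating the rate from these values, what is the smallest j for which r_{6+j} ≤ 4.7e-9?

Rate ρ ≈ r_6/r_5 = 1.564e-4/5.073e-4 = 0.3083.
After j more steps, r_{6+j} ≈ 1.564e-4·ρ^j; need ρ^j ≤ 4.7e-9/1.564e-4 = 3.00512e-05.
j ≥ ln(3.00512e-05)/ln(0.3083) = -10.4126/-1.17668 = 8.849.
So 9 more iterations are needed.

9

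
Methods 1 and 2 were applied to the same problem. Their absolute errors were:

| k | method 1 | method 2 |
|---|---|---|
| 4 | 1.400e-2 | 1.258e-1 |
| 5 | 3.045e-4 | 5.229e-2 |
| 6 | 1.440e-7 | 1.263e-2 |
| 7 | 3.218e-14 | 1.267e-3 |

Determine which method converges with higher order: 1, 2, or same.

1

Method 1: p ≈ ln(3.218e-14/1.440e-7)/ln(1.440e-7/3.045e-4) ≈ 2.00.
Method 2: p ≈ ln(1.267e-3/1.263e-2)/ln(1.263e-2/5.229e-2) ≈ 1.62.
Method 1 has the higher order (≈2.0 vs ≈1.6).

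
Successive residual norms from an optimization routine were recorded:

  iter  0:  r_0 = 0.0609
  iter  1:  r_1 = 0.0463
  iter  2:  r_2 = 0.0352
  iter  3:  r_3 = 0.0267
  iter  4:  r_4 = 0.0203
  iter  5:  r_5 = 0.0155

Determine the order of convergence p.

Consecutive ratios: r_5/r_4 = 0.0155/0.0203 = 0.763547, r_4/r_3 = 0.0203/0.0267 = 0.7603.
p ≈ ln(0.763547)/ln(0.7603) = -0.2698/-0.2740 ≈ 0.98.
So the convergence is linear (order 1).

1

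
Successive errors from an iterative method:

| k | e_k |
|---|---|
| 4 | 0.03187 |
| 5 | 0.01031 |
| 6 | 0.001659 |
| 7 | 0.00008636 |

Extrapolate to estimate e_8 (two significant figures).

First estimate the order: p ≈ ln(e_7/e_6) / ln(e_6/e_5) = ln(0.00008636/0.001659)/ln(0.001659/0.01031) = ln(0.0520555)/ln(0.160912) ≈ 1.6177.
Then e_8 ≈ e_7·(e_7/e_6)^p = 0.00008636·(0.0520555)^1.6177 = 0.00008636·0.00838741 ≈ 7.243e-07.

7.2e-7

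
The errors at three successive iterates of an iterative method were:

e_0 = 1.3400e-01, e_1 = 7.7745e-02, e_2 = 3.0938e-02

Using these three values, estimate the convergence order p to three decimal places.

1.693

p ≈ ln(e_2/e_1) / ln(e_1/e_0)
  = ln(3.0938e-02/7.7745e-02) / ln(7.7745e-02/1.3400e-01)
  = ln(0.397942) / ln(0.580187)
  = -0.921449 / -0.544405 ≈ 1.692580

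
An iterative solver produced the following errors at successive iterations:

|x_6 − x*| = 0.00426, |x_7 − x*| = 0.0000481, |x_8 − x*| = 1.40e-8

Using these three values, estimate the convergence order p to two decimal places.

p ≈ ln(|x_8 − x*|/|x_7 − x*|) / ln(|x_7 − x*|/|x_6 − x*|)
  = ln(1.40e-8/0.0000481) / ln(0.0000481/0.00426)
  = ln(0.00029106) / ln(0.0112911)
  = -8.14198 / -4.48374 ≈ 1.81589

1.82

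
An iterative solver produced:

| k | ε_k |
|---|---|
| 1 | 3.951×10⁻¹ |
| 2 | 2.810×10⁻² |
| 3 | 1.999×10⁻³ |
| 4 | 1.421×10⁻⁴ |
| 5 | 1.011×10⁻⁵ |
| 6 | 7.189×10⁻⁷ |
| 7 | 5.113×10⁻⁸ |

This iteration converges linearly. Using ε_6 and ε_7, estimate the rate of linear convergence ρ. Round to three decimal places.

0.071

ρ ≈ ε_7/ε_6 = 5.113×10⁻⁸/7.189×10⁻⁷ = 0.07112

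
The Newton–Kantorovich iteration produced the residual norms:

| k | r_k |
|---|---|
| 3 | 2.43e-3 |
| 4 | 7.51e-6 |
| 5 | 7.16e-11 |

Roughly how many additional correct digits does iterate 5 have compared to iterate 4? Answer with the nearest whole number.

5

Digits gained ≈ log₁₀(r_4/r_5) = log₁₀(7.51e-6/7.16e-11) = log₁₀(104888) ≈ 5.021.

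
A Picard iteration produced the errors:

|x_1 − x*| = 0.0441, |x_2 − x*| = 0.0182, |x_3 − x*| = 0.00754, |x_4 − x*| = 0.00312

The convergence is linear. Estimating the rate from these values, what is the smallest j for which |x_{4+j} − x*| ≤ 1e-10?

20

Rate ρ ≈ |x_4 − x*|/|x_3 − x*| = 0.00312/0.00754 = 0.4138.
After j more steps, |x_{4+j} − x*| ≈ 0.00312·ρ^j; need ρ^j ≤ 1e-10/0.00312 = 3.20513e-08.
j ≥ ln(3.20513e-08)/ln(0.4138) = -17.2559/-0.88237 = 19.556.
So 20 more iterations are needed.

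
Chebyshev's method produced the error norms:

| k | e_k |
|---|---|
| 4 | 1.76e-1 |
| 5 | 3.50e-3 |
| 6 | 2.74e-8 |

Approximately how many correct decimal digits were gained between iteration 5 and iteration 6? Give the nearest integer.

Digits gained ≈ log₁₀(e_5/e_6) = log₁₀(3.50e-3/2.74e-8) = log₁₀(127737) ≈ 5.106.

5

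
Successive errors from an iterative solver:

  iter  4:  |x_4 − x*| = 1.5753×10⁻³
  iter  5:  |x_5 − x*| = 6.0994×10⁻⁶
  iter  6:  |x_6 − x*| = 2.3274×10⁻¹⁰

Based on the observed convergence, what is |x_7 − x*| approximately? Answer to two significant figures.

1.9e-18

First estimate the order: p ≈ ln(|x_6 − x*|/|x_5 − x*|) / ln(|x_5 − x*|/|x_4 − x*|) = ln(2.3274×10⁻¹⁰/6.0994×10⁻⁶)/ln(6.0994×10⁻⁶/1.5753×10⁻³) = ln(3.81579e-05)/ln(0.0038719) ≈ 1.8318.
Then |x_7 − x*| ≈ |x_6 − x*|·(|x_6 − x*|/|x_5 − x*|)^p = 2.3274×10⁻¹⁰·(3.81579e-05)^1.8318 = 2.3274×10⁻¹⁰·8.06021e-09 ≈ 1.876e-18.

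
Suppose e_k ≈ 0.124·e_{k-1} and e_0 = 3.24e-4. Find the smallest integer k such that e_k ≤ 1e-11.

9

After k steps, e_k ≈ 3.24e-4·0.124^k.
Need 0.124^k ≤ 1e-11/3.24e-4 = 3.08642e-08.
k ≥ ln(3.08642e-08)/ln(0.124) = -17.2937/-2.08747 = 8.285.
Smallest integer k = 9.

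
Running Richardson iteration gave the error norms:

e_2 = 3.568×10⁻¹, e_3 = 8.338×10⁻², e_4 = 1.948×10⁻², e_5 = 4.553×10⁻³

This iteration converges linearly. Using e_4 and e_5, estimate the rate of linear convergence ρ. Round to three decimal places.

0.234

ρ ≈ e_5/e_4 = 4.553×10⁻³/1.948×10⁻² = 0.23373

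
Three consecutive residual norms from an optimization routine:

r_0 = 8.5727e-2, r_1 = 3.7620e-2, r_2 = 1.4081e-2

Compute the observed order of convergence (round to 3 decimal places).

p ≈ ln(r_2/r_1) / ln(r_1/r_0)
  = ln(1.4081e-2/3.7620e-2) / ln(3.7620e-2/8.5727e-2)
  = ln(0.374296) / ln(0.438835)
  = -0.982708 / -0.823632 ≈ 1.193140

1.193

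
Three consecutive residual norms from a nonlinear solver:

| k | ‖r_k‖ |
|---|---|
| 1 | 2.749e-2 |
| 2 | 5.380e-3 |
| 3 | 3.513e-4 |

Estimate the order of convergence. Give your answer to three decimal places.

1.673

p ≈ ln(‖r_3‖/‖r_2‖) / ln(‖r_2‖/‖r_1‖)
  = ln(3.513e-4/5.380e-3) / ln(5.380e-3/2.749e-2)
  = ln(0.0652974) / ln(0.195708)
  = -2.728803 / -1.631132 ≈ 1.672950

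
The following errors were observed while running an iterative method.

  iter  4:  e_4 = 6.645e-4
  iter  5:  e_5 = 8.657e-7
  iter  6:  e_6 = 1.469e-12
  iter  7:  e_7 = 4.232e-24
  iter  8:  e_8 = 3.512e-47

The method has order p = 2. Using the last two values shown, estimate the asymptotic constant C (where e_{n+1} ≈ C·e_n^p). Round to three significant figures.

C ≈ e_8 / e_7^2
  = 3.512e-47 / (4.232e-24)^2
  = 3.512e-47 / 1.79098e-47 ≈ 1.9609

1.96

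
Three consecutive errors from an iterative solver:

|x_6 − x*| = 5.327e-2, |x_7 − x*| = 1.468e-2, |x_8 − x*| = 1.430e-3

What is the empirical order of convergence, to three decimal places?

p ≈ ln(|x_8 − x*|/|x_7 − x*|) / ln(|x_7 − x*|/|x_6 − x*|)
  = ln(1.430e-3/1.468e-2) / ln(1.468e-2/5.327e-2)
  = ln(0.0974114) / ln(0.275577)
  = -2.328812 / -1.288888 ≈ 1.806838

1.807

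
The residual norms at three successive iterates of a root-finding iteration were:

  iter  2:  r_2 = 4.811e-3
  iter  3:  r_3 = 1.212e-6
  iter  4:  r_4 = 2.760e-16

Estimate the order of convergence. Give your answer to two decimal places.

2.68

p ≈ ln(r_4/r_3) / ln(r_3/r_2)
  = ln(2.760e-16/1.212e-6) / ln(1.212e-6/4.811e-3)
  = ln(2.27723e-10) / ln(0.000251923)
  = -22.20289 / -8.28639 ≈ 2.67944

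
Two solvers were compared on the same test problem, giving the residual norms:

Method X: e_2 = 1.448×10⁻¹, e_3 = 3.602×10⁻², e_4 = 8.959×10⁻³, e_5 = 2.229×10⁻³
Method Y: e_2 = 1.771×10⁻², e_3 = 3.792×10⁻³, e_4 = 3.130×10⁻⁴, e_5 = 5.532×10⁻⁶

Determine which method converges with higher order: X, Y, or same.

Method X: p ≈ ln(2.229×10⁻³/8.959×10⁻³)/ln(8.959×10⁻³/3.602×10⁻²) ≈ 1.00.
Method Y: p ≈ ln(5.532×10⁻⁶/3.130×10⁻⁴)/ln(3.130×10⁻⁴/3.792×10⁻³) ≈ 1.62.
Method Y has the higher order (≈1.6 vs ≈1.0).

Y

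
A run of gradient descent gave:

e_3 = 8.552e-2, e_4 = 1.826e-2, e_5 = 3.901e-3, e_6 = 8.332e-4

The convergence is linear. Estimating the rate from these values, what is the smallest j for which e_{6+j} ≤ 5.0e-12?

Rate ρ ≈ e_6/e_5 = 8.332e-4/3.901e-3 = 0.2136.
After j more steps, e_{6+j} ≈ 8.332e-4·ρ^j; need ρ^j ≤ 5.0e-12/8.332e-4 = 6.00096e-09.
j ≥ ln(6.00096e-09)/ln(0.2136) = -18.9313/-1.54365 = 12.264.
So 13 more iterations are needed.

13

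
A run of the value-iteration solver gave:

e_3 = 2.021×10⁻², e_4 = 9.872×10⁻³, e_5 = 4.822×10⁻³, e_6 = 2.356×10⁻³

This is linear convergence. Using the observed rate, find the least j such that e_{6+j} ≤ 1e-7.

15

Rate ρ ≈ e_6/e_5 = 2.356×10⁻³/4.822×10⁻³ = 0.4886.
After j more steps, e_{6+j} ≈ 2.356×10⁻³·ρ^j; need ρ^j ≤ 1e-7/2.356×10⁻³ = 4.24448e-05.
j ≥ ln(4.24448e-05)/ln(0.4886) = -10.0673/-0.71621 = 14.056.
So 15 more iterations are needed.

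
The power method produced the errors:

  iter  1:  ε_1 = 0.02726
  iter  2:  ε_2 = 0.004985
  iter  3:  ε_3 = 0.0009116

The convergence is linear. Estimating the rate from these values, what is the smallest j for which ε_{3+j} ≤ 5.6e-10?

9

Rate ρ ≈ ε_3/ε_2 = 0.0009116/0.004985 = 0.1829.
After j more steps, ε_{3+j} ≈ 0.0009116·ρ^j; need ρ^j ≤ 5.6e-10/0.0009116 = 6.14305e-07.
j ≥ ln(6.14305e-07)/ln(0.1829) = -14.3028/-1.69882 = 8.419.
So 9 more iterations are needed.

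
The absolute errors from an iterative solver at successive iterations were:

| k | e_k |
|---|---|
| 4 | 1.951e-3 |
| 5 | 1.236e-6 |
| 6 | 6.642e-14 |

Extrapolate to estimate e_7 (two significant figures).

2.0e-30

First estimate the order: p ≈ ln(e_6/e_5) / ln(e_5/e_4) = ln(6.642e-14/1.236e-6)/ln(1.236e-6/1.951e-3) = ln(5.37379e-08)/ln(0.000633521) ≈ 2.2730.
Then e_7 ≈ e_6·(e_6/e_5)^p = 6.642e-14·(5.37379e-08)^2.2730 = 6.642e-14·2.99177e-17 ≈ 1.987e-30.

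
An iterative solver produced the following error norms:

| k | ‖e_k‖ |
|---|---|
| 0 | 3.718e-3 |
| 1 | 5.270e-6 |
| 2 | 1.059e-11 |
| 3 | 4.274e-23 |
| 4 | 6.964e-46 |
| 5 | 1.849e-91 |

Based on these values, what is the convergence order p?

Consecutive ratios: ‖e_5‖/‖e_4‖ = 1.849e-91/6.964e-46 = 2.65508e-46, ‖e_4‖/‖e_3‖ = 6.964e-46/4.274e-23 = 1.62939e-23.
p ≈ ln(2.65508e-46)/ln(1.62939e-23) = -104.9424/-52.4713 ≈ 2.00.
So the convergence is quadratic (order 2).

2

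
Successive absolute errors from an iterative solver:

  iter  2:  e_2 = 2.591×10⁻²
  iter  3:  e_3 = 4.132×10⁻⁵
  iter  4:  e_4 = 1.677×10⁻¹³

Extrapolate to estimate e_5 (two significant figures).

1.1e-38

First estimate the order: p ≈ ln(e_4/e_3) / ln(e_3/e_2) = ln(1.677×10⁻¹³/4.132×10⁻⁵)/ln(4.132×10⁻⁵/2.591×10⁻²) = ln(4.05857e-09)/ln(0.00159475) ≈ 2.9999.
Then e_5 ≈ e_4·(e_4/e_3)^p = 1.677×10⁻¹³·(4.05857e-09)^2.9999 = 1.677×10⁻¹³·6.6982e-26 ≈ 1.123e-38.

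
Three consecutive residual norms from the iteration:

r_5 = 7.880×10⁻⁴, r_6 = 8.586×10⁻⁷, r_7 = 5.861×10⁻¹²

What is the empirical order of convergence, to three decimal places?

1.744

p ≈ ln(r_7/r_6) / ln(r_6/r_5)
  = ln(5.861×10⁻¹²/8.586×10⁻⁷) / ln(8.586×10⁻⁷/7.880×10⁻⁴)
  = ln(6.82623e-06) / ln(0.00108959)
  = -11.894738 / -6.821954 ≈ 1.743597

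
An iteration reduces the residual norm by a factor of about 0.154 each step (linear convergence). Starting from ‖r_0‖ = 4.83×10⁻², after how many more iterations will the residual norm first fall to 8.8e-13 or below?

14

After k steps, ‖r_k‖ ≈ 4.83×10⁻²·0.154^k.
Need 0.154^k ≤ 8.8e-13/4.83×10⁻² = 1.82195e-11.
k ≥ ln(1.82195e-11)/ln(0.154) = -24.7285/-1.87080 = 13.218.
Smallest integer k = 14.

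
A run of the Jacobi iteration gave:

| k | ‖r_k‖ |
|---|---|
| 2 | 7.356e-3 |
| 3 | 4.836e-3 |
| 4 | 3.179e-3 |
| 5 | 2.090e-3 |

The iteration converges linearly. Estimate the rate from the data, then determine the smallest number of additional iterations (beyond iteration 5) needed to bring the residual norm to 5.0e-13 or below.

53

Rate ρ ≈ ‖r_5‖/‖r_4‖ = 2.090e-3/3.179e-3 = 0.6574.
After j more steps, ‖r_{5+j}‖ ≈ 2.090e-3·ρ^j; need ρ^j ≤ 5.0e-13/2.090e-3 = 2.39234e-10.
j ≥ ln(2.39234e-10)/ln(0.6574) = -22.1536/-0.41946 = 52.815.
So 53 more iterations are needed.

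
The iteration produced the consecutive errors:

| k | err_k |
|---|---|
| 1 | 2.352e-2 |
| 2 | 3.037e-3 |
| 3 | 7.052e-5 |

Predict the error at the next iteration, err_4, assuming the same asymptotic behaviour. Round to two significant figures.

7.0e-8

First estimate the order: p ≈ ln(err_3/err_2) / ln(err_2/err_1) = ln(7.052e-5/3.037e-3)/ln(3.037e-3/2.352e-2) = ln(0.0232203)/ln(0.129124) ≈ 1.8382.
Then err_4 ≈ err_3·(err_3/err_2)^p = 7.052e-5·(0.0232203)^1.8382 = 7.052e-5·0.000991147 ≈ 6.99e-08.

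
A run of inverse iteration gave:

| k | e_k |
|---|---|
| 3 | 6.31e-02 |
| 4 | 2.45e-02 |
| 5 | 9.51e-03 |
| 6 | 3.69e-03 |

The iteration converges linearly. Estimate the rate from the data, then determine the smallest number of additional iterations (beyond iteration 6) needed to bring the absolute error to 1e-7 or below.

12

Rate ρ ≈ e_6/e_5 = 3.69e-03/9.51e-03 = 0.3880.
After j more steps, e_{6+j} ≈ 3.69e-03·ρ^j; need ρ^j ≤ 1e-7/3.69e-03 = 2.71003e-05.
j ≥ ln(2.71003e-05)/ln(0.3880) = -10.5160/-0.94675 = 11.107.
So 12 more iterations are needed.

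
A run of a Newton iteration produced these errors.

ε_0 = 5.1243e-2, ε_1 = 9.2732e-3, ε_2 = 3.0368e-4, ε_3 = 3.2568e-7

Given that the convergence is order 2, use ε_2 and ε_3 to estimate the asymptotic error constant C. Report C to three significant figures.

C ≈ ε_3 / ε_2^2
  = 3.2568e-7 / (3.0368e-4)^2
  = 3.2568e-7 / 9.22215e-08 ≈ 3.5315

3.53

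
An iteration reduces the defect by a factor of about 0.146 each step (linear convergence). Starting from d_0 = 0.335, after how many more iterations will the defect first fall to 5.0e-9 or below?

After k steps, d_k ≈ 0.335·0.146^k.
Need 0.146^k ≤ 5.0e-9/0.335 = 1.49254e-08.
k ≥ ln(1.49254e-08)/ln(0.146) = -18.0202/-1.92415 = 9.365.
Smallest integer k = 10.

10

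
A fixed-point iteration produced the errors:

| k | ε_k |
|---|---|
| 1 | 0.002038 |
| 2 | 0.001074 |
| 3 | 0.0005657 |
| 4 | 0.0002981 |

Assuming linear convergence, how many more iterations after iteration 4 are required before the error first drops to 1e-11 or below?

Rate ρ ≈ ε_4/ε_3 = 0.0002981/0.0005657 = 0.5270.
After j more steps, ε_{4+j} ≈ 0.0002981·ρ^j; need ρ^j ≤ 1e-11/0.0002981 = 3.35458e-08.
j ≥ ln(3.35458e-08)/ln(0.5270) = -17.2104/-0.64055 = 26.868.
So 27 more iterations are needed.

27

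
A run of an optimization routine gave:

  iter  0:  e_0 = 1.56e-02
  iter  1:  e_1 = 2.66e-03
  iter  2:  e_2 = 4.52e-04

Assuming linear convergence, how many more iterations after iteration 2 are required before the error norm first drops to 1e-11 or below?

10

Rate ρ ≈ e_2/e_1 = 4.52e-04/2.66e-03 = 0.1699.
After j more steps, e_{2+j} ≈ 4.52e-04·ρ^j; need ρ^j ≤ 1e-11/4.52e-04 = 2.21239e-08.
j ≥ ln(2.21239e-08)/ln(0.1699) = -17.6266/-1.77255 = 9.944.
So 10 more iterations are needed.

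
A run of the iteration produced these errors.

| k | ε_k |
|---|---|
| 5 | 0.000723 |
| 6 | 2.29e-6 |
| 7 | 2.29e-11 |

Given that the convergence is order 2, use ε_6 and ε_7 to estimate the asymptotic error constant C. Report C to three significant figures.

4.37

C ≈ ε_7 / ε_6^2
  = 2.29e-11 / (2.29e-6)^2
  = 2.29e-11 / 5.2441e-12 ≈ 4.3668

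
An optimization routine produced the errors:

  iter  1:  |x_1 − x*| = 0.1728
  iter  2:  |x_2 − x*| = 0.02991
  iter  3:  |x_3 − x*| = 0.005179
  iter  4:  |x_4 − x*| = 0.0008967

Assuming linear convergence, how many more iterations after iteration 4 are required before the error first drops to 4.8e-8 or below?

6

Rate ρ ≈ |x_4 − x*|/|x_3 − x*| = 0.0008967/0.005179 = 0.1731.
After j more steps, |x_{4+j} − x*| ≈ 0.0008967·ρ^j; need ρ^j ≤ 4.8e-8/0.0008967 = 5.35296e-05.
j ≥ ln(5.35296e-05)/ln(0.1731) = -9.8353/-1.75389 = 5.608.
So 6 more iterations are needed.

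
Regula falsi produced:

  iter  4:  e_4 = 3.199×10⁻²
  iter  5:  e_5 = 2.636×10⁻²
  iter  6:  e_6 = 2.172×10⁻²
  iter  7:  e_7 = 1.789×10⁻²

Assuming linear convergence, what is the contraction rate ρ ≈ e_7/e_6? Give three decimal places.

0.824

ρ ≈ e_7/e_6 = 1.789×10⁻²/2.172×10⁻² = 0.82366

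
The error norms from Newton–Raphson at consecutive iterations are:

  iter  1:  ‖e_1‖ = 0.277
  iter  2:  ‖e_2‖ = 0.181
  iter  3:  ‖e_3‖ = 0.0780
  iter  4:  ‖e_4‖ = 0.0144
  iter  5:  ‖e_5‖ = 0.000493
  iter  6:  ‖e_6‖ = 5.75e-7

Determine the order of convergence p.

Consecutive ratios: ‖e_6‖/‖e_5‖ = 5.75e-7/0.000493 = 0.00116633, ‖e_5‖/‖e_4‖ = 0.000493/0.0144 = 0.0342361.
p ≈ ln(0.00116633)/ln(0.0342361) = -6.7539/-3.3745 ≈ 2.00.
So the convergence is quadratic (order 2).

2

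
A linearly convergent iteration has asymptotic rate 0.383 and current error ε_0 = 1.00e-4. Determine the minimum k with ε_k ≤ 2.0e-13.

After k steps, ε_k ≈ 1.00e-4·0.383^k.
Need 0.383^k ≤ 2.0e-13/1.00e-4 = 2e-09.
k ≥ ln(2e-09)/ln(0.383) = -20.0301/-0.95972 = 20.871.
Smallest integer k = 21.

21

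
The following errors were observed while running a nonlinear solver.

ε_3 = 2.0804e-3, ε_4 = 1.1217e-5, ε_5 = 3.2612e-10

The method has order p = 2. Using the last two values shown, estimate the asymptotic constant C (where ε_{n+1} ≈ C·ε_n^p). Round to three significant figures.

C ≈ ε_5 / ε_4^2
  = 3.2612e-10 / (1.1217e-5)^2
  = 3.2612e-10 / 1.25821e-10 ≈ 2.5919

2.59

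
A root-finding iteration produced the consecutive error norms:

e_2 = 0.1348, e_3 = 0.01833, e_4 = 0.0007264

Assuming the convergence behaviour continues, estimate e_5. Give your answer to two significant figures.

3.9e-6

First estimate the order: p ≈ ln(e_4/e_3) / ln(e_3/e_2) = ln(0.0007264/0.01833)/ln(0.01833/0.1348) = ln(0.039629)/ln(0.135979) ≈ 1.6179.
Then e_5 ≈ e_4·(e_4/e_3)^p = 0.0007264·(0.039629)^1.6179 = 0.0007264·0.0053917 ≈ 3.917e-06.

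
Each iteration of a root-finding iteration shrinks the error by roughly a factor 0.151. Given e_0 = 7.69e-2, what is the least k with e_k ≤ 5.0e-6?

After k steps, e_k ≈ 7.69e-2·0.151^k.
Need 0.151^k ≤ 5.0e-6/7.69e-2 = 6.50195e-05.
k ≥ ln(6.50195e-05)/ln(0.151) = -9.6408/-1.89048 = 5.100.
Smallest integer k = 6.

6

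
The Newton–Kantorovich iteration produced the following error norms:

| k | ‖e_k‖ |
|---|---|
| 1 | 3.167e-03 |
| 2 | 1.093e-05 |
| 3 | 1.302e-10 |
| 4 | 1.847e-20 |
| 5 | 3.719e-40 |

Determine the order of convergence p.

2

Consecutive ratios: ‖e_5‖/‖e_4‖ = 3.719e-40/1.847e-20 = 2.01354e-20, ‖e_4‖/‖e_3‖ = 1.847e-20/1.302e-10 = 1.41859e-10.
p ≈ ln(2.01354e-20)/ln(1.41859e-10) = -45.3518/-22.6762 ≈ 2.00.
So the convergence is quadratic (order 2).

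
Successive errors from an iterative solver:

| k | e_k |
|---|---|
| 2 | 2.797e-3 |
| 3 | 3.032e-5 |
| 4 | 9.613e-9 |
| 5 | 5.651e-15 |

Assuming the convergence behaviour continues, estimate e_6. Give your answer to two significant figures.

First estimate the order: p ≈ ln(e_5/e_4) / ln(e_4/e_3) = ln(5.651e-15/9.613e-9)/ln(9.613e-9/3.032e-5) = ln(5.8785e-07)/ln(0.000317051) ≈ 1.7808.
Then e_6 ≈ e_5·(e_5/e_4)^p = 5.651e-15·(5.8785e-07)^1.7808 = 5.651e-15·8.0225e-12 ≈ 4.534e-26.

4.5e-26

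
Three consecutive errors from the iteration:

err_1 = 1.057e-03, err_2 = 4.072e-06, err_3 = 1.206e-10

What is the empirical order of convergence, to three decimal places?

1.876

p ≈ ln(err_3/err_2) / ln(err_2/err_1)
  = ln(1.206e-10/4.072e-06) / ln(4.072e-06/1.057e-03)
  = ln(2.96169e-05) / ln(0.00385241)
  = -10.427165 / -5.559056 ≈ 1.875708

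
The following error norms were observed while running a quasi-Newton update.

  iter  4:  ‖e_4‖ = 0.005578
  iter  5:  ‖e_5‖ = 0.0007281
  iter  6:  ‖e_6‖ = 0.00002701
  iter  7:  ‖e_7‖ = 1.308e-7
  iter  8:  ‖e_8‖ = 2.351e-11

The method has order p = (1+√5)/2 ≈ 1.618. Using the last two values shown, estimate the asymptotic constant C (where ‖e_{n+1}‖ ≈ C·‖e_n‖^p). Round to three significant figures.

C ≈ ‖e_8‖ / ‖e_7‖^1.618
  = 2.351e-11 / (1.308e-7)^1.618
  = 2.351e-11 / 7.28906e-12 ≈ 3.2254

3.23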